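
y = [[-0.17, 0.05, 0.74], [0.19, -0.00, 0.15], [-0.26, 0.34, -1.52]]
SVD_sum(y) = [[0.08, -0.12, 0.68],[0.02, -0.03, 0.16],[-0.17, 0.26, -1.54]] + [[-0.26, 0.13, 0.05],  [0.12, -0.06, -0.02],  [-0.10, 0.05, 0.02]] + [[0.02,0.03,0.0], [0.05,0.09,0.01], [0.01,0.02,0.00]]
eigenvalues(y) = [-1.37, -0.44, 0.12]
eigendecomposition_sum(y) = [[0.26, -0.26, 1.00], [0.01, -0.01, 0.04], [-0.42, 0.42, -1.61]] + [[-0.45, 0.26, -0.27], [0.14, -0.08, 0.09], [0.15, -0.09, 0.09]] + [[0.02, 0.05, 0.01], [0.04, 0.09, 0.03], [0.00, 0.01, 0.0]]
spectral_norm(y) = 1.73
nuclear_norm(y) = 2.20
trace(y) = -1.69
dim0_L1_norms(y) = [0.62, 0.39, 2.41]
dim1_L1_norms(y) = [0.96, 0.34, 2.12]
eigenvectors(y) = [[0.52, 0.91, 0.45], [0.02, -0.29, 0.89], [-0.85, -0.31, 0.11]]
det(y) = 0.07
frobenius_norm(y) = 1.77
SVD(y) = [[0.40, -0.85, 0.33], [0.1, 0.40, 0.91], [-0.91, -0.34, 0.24]] @ diag([1.7306116437625574, 0.35114787545610604, 0.11348351438038386]) @ [[0.11,  -0.17,  0.98], [0.88,  -0.45,  -0.17], [0.47,  0.88,  0.10]]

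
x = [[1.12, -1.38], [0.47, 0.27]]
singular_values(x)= [1.78, 0.53]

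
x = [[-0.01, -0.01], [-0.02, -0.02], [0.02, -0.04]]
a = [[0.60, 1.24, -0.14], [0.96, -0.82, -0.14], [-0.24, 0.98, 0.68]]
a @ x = [[-0.03, -0.03],[0.00, 0.01],[-0.00, -0.04]]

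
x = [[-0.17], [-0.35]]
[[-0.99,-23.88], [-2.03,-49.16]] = x @ [[5.81,  140.45]]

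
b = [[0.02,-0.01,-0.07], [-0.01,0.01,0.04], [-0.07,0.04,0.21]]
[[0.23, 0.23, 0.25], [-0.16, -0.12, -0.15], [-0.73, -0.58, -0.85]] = b @ [[-1.65, -5.81, 5.85], [-6.01, 4.98, -3.79], [-2.90, -5.65, -1.37]]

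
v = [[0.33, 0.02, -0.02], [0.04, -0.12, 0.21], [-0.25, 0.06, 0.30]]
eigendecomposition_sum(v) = [[0.21, 0.0, -0.04], [-0.36, -0.01, 0.07], [-0.89, -0.01, 0.18]] + [[0.13, 0.01, 0.03], [0.35, 0.03, 0.07], [0.64, 0.05, 0.13]] + [[-0.0, 0.01, -0.00], [0.05, -0.14, 0.07], [-0.01, 0.02, -0.01]]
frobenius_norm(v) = 0.57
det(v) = -0.02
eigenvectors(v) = [[-0.21, -0.17, -0.05], [0.36, -0.47, 0.99], [0.91, -0.87, -0.16]]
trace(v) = 0.51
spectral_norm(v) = 0.48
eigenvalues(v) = [0.38, 0.28, -0.16]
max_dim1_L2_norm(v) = 0.4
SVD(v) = [[-0.57, -0.61, 0.55], [0.19, -0.75, -0.64], [0.8, -0.26, 0.55]] @ diag([0.47916578100588797, 0.2849660401014691, 0.12285971797910558]) @ [[-0.79, 0.03, 0.61], [-0.59, 0.22, -0.78], [0.15, 0.98, 0.16]]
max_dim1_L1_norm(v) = 0.61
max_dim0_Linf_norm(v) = 0.33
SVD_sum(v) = [[0.22,  -0.01,  -0.17], [-0.07,  0.0,  0.06], [-0.30,  0.01,  0.23]] + [[0.1, -0.04, 0.14], [0.13, -0.05, 0.17], [0.04, -0.02, 0.06]] + [[0.01, 0.07, 0.01], [-0.01, -0.08, -0.01], [0.01, 0.07, 0.01]]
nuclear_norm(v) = 0.89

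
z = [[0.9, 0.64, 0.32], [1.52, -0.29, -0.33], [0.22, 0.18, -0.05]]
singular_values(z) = [1.79, 0.84, 0.12]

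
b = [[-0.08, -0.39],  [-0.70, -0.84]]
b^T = [[-0.08, -0.7], [-0.39, -0.84]]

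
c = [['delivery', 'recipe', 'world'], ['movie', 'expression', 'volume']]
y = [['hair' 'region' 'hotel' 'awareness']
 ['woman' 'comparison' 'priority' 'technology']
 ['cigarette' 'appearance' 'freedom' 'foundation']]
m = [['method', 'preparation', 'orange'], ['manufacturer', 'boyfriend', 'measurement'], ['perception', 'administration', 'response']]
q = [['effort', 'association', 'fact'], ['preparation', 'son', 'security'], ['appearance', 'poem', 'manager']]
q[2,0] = 'appearance'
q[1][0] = 'preparation'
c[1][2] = 'volume'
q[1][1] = 'son'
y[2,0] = 'cigarette'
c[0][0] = 'delivery'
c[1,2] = 'volume'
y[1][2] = 'priority'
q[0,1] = 'association'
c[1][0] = 'movie'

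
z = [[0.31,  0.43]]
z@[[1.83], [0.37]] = [[0.73]]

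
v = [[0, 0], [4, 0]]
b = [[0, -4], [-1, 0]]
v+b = [[0, -4], [3, 0]]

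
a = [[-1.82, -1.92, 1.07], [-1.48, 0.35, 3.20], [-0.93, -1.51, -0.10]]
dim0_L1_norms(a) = [4.23, 3.78, 4.37]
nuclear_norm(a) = 6.75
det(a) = 0.01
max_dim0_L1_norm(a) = 4.37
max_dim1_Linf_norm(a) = 3.2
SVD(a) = [[-0.59, 0.56, -0.58], [-0.77, -0.60, 0.22], [-0.22, 0.58, 0.79]] @ diag([4.111008477706634, 2.636514530933637, 0.0006514598723640535]) @ [[0.59, 0.29, -0.75], [-0.25, -0.82, -0.52], [-0.77, 0.50, -0.41]]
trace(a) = -1.57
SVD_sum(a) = [[-1.45, -0.72, 1.83],[-1.88, -0.93, 2.38],[-0.54, -0.27, 0.69]] + [[-0.37, -1.20, -0.76],  [0.40, 1.28, 0.82],  [-0.39, -1.24, -0.79]] + [[0.0, -0.0, 0.0], [-0.00, 0.0, -0.00], [-0.00, 0.0, -0.0]]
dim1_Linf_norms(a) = [1.92, 3.2, 1.51]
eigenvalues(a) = [0j, (-0.79+1.37j), (-0.79-1.37j)]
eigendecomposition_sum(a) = [[(0.01-0j),-0.00+0.00j,(-0.01+0j)],[-0.00+0.00j,0j,-0j],[-0j,(-0+0j),-0.00+0.00j]] + [[(-0.91-1.36j), -0.96+0.11j, (0.54+2.68j)], [-0.74+0.72j, (0.17+0.58j), (1.6-0.63j)], [(-0.47-1.2j), -0.75-0.08j, -0.05+2.15j]] + [[-0.91+1.36j, -0.96-0.11j, (0.54-2.68j)], [-0.74-0.72j, 0.17-0.58j, 1.60+0.63j], [(-0.47+1.2j), (-0.75+0.08j), (-0.05-2.15j)]]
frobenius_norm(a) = 4.88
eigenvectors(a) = [[(-0.76+0j), -0.70+0.00j, -0.70-0.00j],[0.50+0.00j, (0.08+0.44j), 0.08-0.44j],[(-0.41+0j), (-0.54-0.12j), -0.54+0.12j]]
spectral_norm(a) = 4.11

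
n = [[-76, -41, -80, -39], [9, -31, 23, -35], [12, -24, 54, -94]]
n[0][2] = -80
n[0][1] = -41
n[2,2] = 54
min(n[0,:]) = -80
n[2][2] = 54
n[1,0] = 9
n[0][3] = -39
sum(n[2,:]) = -52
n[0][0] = -76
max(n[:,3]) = -35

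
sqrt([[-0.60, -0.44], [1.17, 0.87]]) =[[(-0.98+0.44j), -0.75+0.22j],[(1.99-0.57j), 1.52-0.28j]]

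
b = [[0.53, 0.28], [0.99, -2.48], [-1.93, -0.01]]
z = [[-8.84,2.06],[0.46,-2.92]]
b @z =[[-4.56, 0.27],[-9.89, 9.28],[17.06, -3.95]]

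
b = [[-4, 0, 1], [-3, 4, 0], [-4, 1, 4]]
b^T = [[-4, -3, -4], [0, 4, 1], [1, 0, 4]]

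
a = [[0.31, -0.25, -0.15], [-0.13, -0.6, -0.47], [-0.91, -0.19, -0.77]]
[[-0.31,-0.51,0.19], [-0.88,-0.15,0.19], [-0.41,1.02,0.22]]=a @ [[0.17, -1.21, 0.41],[1.45, 0.54, 0.26],[-0.02, -0.03, -0.84]]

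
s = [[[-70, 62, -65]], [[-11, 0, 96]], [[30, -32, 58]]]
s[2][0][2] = 58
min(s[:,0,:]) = -70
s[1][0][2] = 96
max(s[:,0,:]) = 96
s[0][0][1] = 62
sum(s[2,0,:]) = 56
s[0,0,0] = -70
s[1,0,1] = 0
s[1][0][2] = 96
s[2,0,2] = 58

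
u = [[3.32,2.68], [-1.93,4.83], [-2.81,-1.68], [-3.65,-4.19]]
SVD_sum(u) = [[2.32, 3.37], [1.64, 2.37], [-1.69, -2.45], [-3.13, -4.55]] + [[1.0, -0.69], [-3.57, 2.46], [-1.12, 0.77], [-0.52, 0.36]]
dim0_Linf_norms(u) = [3.65, 4.83]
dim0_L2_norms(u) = [6.0, 7.13]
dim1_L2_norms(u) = [4.27, 5.2, 3.27, 5.56]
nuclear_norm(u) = 12.76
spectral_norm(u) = 8.02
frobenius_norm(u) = 9.32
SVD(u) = [[-0.51, 0.26], [-0.36, -0.91], [0.37, -0.29], [0.69, -0.13]] @ diag([8.024393066090648, 4.7397063116691465]) @ [[-0.57, -0.82], [0.82, -0.57]]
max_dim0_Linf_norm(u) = 4.83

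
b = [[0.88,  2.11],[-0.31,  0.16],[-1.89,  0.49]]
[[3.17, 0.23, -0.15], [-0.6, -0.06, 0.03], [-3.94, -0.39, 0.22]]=b @ [[2.23, 0.21, -0.12], [0.57, 0.02, -0.02]]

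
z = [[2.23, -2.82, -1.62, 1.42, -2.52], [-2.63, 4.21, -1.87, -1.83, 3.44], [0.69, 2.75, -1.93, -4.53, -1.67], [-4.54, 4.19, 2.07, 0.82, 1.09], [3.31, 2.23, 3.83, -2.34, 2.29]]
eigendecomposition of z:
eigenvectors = [[0.26+0.27j, (0.26-0.27j), (0.36+0j), -0.12-0.11j, (-0.12+0.11j)],  [-0.42-0.22j, (-0.42+0.22j), 0.62+0.00j, (-0.04-0.38j), (-0.04+0.38j)],  [(0.18-0.09j), (0.18+0.09j), -0.27+0.00j, -0.66+0.00j, -0.66-0.00j],  [(-0.63+0j), -0.63-0.00j, (0.64+0j), (-0+0.2j), (-0-0.2j)],  [0.21-0.39j, (0.21+0.39j), -0.04+0.00j, 0.11+0.58j, (0.11-0.58j)]]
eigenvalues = [(4.5+4.32j), (4.5-4.32j), (1.39+0j), (-1.39+4.5j), (-1.39-4.5j)]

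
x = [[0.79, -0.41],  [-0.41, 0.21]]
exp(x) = [[2.36,-0.7],[-0.7,1.36]]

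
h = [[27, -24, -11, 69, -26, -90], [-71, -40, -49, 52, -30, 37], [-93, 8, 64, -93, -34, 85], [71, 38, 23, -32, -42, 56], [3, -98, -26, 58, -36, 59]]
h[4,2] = -26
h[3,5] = 56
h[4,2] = -26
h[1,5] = 37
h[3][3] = -32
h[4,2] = -26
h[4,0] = 3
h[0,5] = -90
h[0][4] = -26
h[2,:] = [-93, 8, 64, -93, -34, 85]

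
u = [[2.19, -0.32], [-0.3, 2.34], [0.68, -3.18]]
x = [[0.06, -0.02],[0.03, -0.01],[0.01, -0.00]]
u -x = [[2.13, -0.3], [-0.33, 2.35], [0.67, -3.18]]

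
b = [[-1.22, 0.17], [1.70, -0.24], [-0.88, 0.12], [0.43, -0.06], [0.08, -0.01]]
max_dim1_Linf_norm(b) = 1.7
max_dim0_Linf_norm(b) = 1.7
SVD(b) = [[-0.53, -0.17], [0.74, -0.54], [-0.38, -0.77], [0.19, 0.04], [0.03, 0.3]] @ diag([2.334241635839931, 0.003998188504977924]) @ [[0.99, -0.14], [0.14, 0.99]]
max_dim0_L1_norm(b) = 4.31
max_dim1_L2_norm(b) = 1.72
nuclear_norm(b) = 2.34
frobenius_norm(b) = 2.33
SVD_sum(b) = [[-1.22,0.17], [1.7,-0.24], [-0.88,0.12], [0.43,-0.06], [0.08,-0.01]] + [[-0.00, -0.00], [-0.0, -0.00], [-0.00, -0.00], [0.00, 0.0], [0.00, 0.00]]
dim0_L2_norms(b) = [2.31, 0.32]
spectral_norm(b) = 2.33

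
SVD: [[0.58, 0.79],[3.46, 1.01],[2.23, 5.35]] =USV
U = [[-0.15, -0.02], [-0.43, -0.9], [-0.89, 0.44]]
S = [6.4, 2.57]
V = [[-0.56, -0.83],[-0.83, 0.56]]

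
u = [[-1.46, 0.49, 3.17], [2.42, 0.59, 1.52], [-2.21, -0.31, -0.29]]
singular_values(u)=[3.61, 3.6, 0.0]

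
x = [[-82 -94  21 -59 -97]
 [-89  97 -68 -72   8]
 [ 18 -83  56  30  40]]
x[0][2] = 21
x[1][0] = -89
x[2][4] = 40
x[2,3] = 30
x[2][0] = 18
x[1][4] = 8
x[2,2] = 56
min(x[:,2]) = -68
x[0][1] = -94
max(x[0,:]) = 21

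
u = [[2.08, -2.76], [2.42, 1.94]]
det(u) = 10.71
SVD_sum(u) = [[1.72,-2.97], [-0.23,0.40]] + [[0.36, 0.21], [2.65, 1.54]]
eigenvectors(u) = [[0.73+0.00j, (0.73-0j)], [(0.02-0.68j), (0.02+0.68j)]]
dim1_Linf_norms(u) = [2.76, 2.42]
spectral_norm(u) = 3.46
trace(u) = 4.02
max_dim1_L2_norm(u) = 3.46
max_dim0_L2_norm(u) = 3.37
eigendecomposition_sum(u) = [[(1.04+1.26j), -1.38+1.07j], [1.21-0.94j, (0.97+1.32j)]] + [[1.04-1.26j, -1.38-1.07j], [(1.21+0.94j), 0.97-1.32j]]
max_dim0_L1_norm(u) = 4.7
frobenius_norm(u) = 4.64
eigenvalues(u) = [(2.01+2.58j), (2.01-2.58j)]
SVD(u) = [[-0.99, 0.13], [0.13, 0.99]] @ diag([3.4622925163413516, 3.0945969901243475]) @ [[-0.50, 0.87], [0.87, 0.50]]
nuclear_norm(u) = 6.56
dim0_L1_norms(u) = [4.5, 4.7]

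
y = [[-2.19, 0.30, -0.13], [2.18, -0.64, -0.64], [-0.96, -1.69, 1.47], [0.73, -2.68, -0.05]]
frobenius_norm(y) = 4.91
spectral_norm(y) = 3.63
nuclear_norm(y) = 7.84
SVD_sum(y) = [[-1.43,1.19,0.12], [1.63,-1.35,-0.14], [0.19,-0.16,-0.02], [1.74,-1.45,-0.15]] + [[-0.55, -0.70, 0.39], [0.58, 0.74, -0.41], [-1.33, -1.70, 0.94], [-0.85, -1.08, 0.6]] + [[-0.21, -0.19, -0.64], [-0.03, -0.03, -0.09], [0.18, 0.16, 0.55], [-0.17, -0.15, -0.5]]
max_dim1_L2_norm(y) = 2.78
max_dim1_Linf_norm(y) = 2.68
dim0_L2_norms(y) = [3.32, 3.25, 1.61]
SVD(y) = [[-0.51, -0.31, 0.65], [0.58, 0.33, 0.09], [0.07, -0.75, -0.55], [0.63, -0.48, 0.51]] @ diag([3.633928921057012, 3.1254063762847935, 1.0758232102830714]) @ [[0.77,-0.64,-0.07], [0.56,0.72,-0.4], [-0.30,-0.27,-0.91]]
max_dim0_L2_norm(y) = 3.32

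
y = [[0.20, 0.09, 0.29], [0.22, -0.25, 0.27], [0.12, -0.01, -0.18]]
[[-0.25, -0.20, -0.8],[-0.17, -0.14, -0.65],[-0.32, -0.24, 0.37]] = y@ [[-1.87,-1.45,-0.45], [-0.38,-0.3,-0.32], [0.53,0.39,-2.35]]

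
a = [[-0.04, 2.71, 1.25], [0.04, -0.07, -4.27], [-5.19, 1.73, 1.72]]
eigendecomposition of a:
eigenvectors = [[(-0.34+0.31j), (-0.34-0.31j), (-0.4+0j)], [(-0.1-0.62j), -0.10+0.62j, -0.73+0.00j], [-0.63+0.00j, (-0.63-0j), (0.55+0j)]]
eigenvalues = [(-0.79+4.24j), (-0.79-4.24j), (3.18+0j)]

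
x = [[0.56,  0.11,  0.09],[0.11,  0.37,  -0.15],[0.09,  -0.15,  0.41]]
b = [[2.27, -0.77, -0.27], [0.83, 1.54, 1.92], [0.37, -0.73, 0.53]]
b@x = [[1.16, 0.01, 0.21], [0.81, 0.37, 0.63], [0.17, -0.31, 0.36]]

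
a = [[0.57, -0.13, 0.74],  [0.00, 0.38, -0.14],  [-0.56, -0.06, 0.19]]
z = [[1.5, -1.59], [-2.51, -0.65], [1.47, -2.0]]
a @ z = [[2.27, -2.3], [-1.16, 0.03], [-0.41, 0.55]]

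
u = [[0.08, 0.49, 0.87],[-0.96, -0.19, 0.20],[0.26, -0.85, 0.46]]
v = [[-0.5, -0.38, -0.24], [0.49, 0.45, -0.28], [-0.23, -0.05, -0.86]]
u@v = [[-0.00, 0.15, -0.90], [0.34, 0.27, 0.11], [-0.65, -0.5, -0.22]]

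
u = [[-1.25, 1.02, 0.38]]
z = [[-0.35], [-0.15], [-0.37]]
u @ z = [[0.14]]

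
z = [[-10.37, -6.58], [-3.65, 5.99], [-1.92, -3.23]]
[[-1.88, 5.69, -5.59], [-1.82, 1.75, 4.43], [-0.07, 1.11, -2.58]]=z@[[0.27, -0.53, 0.05], [-0.14, -0.03, 0.77]]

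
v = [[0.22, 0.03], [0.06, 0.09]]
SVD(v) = [[-0.94, -0.34],  [-0.34, 0.94]] @ diag([0.23478105652818387, 0.07666717351976488]) @ [[-0.97, -0.25], [-0.25, 0.97]]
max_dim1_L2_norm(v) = 0.22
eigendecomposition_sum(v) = [[0.21,0.04], [0.09,0.02]] + [[0.01, -0.01], [-0.03, 0.07]]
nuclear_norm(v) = 0.31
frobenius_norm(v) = 0.25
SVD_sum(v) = [[0.21, 0.06],[0.08, 0.02]] + [[0.01, -0.03], [-0.02, 0.07]]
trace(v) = 0.31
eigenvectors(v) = [[0.92,  -0.21],[0.39,  0.98]]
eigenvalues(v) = [0.23, 0.08]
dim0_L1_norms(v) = [0.28, 0.12]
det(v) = 0.02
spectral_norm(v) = 0.23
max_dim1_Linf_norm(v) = 0.22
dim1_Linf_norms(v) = [0.22, 0.09]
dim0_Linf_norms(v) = [0.22, 0.09]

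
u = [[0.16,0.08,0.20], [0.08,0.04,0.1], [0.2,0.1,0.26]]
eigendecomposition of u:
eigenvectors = [[-0.59, -0.67, 0.45], [-0.29, -0.34, -0.89], [-0.75, 0.66, 0.00]]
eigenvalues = [0.46, 0.0, -0.0]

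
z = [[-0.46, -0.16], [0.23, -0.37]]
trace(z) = -0.83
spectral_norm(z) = 0.52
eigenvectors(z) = [[(0.15-0.62j), (0.15+0.62j)], [-0.77+0.00j, -0.77-0.00j]]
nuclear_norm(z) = 0.92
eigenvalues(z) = [(-0.42+0.19j), (-0.42-0.19j)]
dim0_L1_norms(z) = [0.69, 0.53]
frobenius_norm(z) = 0.65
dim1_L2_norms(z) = [0.49, 0.44]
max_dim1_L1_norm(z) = 0.62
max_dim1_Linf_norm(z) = 0.46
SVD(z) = [[-0.85, 0.52],[0.52, 0.85]] @ diag([0.5155390319793719, 0.4015214894694581]) @ [[0.99,-0.11], [-0.11,-0.99]]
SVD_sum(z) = [[-0.44,0.05], [0.27,-0.03]] + [[-0.02,-0.21], [-0.04,-0.34]]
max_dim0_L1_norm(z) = 0.69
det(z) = 0.21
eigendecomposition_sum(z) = [[(-0.23+0.04j), -0.08-0.18j], [(0.11+0.26j), (-0.18+0.14j)]] + [[(-0.23-0.04j), (-0.08+0.18j)],[(0.12-0.26j), -0.18-0.14j]]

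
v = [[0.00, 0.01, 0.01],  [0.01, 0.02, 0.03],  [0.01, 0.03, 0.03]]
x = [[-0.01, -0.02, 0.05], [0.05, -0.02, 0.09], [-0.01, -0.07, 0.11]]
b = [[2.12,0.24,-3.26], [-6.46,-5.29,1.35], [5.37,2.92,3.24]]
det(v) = 0.00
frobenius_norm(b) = 11.60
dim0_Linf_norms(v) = [0.01, 0.03, 0.03]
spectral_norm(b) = 10.48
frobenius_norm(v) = 0.06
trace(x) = 0.08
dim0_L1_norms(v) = [0.02, 0.06, 0.07]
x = v @ b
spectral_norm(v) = 0.06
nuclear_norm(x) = 0.23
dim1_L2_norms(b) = [3.9, 8.46, 6.92]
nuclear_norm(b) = 16.64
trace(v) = 0.05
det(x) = -0.00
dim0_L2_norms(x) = [0.05, 0.08, 0.15]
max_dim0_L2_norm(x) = 0.15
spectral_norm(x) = 0.17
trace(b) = 0.07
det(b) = -69.04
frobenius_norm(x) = 0.18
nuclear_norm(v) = 0.07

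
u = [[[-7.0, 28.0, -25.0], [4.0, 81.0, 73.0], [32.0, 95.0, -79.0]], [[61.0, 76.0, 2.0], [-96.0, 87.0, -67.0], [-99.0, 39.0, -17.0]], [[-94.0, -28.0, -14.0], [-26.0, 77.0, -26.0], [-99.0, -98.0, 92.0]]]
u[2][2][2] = 92.0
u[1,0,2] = 2.0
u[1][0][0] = 61.0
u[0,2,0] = 32.0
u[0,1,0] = 4.0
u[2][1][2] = -26.0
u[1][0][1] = 76.0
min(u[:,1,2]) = -67.0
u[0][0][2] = -25.0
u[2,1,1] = 77.0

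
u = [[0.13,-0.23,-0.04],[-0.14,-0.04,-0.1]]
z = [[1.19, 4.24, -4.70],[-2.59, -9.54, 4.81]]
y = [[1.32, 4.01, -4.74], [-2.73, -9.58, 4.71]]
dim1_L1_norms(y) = [10.07, 17.02]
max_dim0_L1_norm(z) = 13.78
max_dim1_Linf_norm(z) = 9.54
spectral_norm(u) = 0.27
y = u + z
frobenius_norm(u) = 0.32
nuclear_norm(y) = 14.71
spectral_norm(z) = 12.58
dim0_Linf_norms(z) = [2.59, 9.54, 4.81]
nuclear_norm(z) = 14.59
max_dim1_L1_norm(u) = 0.4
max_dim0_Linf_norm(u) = 0.23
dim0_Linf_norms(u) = [0.14, 0.23, 0.1]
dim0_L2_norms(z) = [2.85, 10.44, 6.73]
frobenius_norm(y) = 12.72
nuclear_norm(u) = 0.44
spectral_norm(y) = 12.53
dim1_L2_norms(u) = [0.27, 0.18]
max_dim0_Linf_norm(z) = 9.54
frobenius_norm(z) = 12.74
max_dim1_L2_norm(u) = 0.27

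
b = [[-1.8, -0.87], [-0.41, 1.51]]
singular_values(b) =[2.05, 1.5]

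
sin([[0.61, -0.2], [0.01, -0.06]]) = [[0.57, -0.19], [0.01, -0.06]]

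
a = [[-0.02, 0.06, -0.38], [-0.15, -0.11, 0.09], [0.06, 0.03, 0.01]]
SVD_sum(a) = [[0.03, 0.09, -0.37],  [-0.01, -0.03, 0.12],  [0.00, 0.0, -0.0]] + [[-0.05, -0.03, -0.01], [-0.14, -0.08, -0.03], [0.06, 0.03, 0.01]] + [[0.0, -0.00, -0.0], [0.00, -0.0, -0.0], [0.0, -0.00, -0.0]]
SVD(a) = [[0.95, 0.29, 0.11], [-0.31, 0.89, 0.34], [0.0, -0.36, 0.93]] @ diag([0.4006592748774114, 0.18749756201541123, 0.004099962558857761]) @ [[0.07, 0.23, -0.97], [-0.86, -0.49, -0.17], [0.51, -0.84, -0.16]]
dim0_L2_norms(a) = [0.16, 0.13, 0.39]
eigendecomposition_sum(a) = [[-0.01+0.10j, 0.03+0.05j, (-0.2+0.04j)], [(-0.07-0.05j), (-0.05-0j), (0.06-0.17j)], [0.03+0.01j, (0.02-0.01j), 0.01+0.06j]] + [[(-0.01-0.1j), 0.03-0.05j, (-0.2-0.04j)], [-0.07+0.05j, (-0.05+0j), (0.06+0.17j)], [(0.03-0.01j), (0.02+0.01j), 0.01-0.06j]] + [[0.00-0.00j, 0.00-0.00j, 0.01-0.00j], [(-0+0j), (-0.01+0j), -0.02+0.00j], [(-0+0j), (-0+0j), (-0+0j)]]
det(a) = -0.00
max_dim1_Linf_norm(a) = 0.38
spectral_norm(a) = 0.40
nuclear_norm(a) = 0.59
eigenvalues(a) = [(-0.05+0.16j), (-0.05-0.16j), (-0.01+0j)]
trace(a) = -0.12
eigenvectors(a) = [[(0.73+0j), 0.73-0.00j, (-0.48+0j)], [-0.32+0.56j, -0.32-0.56j, (0.86+0j)], [(0.02-0.22j), (0.02+0.22j), 0.15+0.00j]]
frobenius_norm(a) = 0.44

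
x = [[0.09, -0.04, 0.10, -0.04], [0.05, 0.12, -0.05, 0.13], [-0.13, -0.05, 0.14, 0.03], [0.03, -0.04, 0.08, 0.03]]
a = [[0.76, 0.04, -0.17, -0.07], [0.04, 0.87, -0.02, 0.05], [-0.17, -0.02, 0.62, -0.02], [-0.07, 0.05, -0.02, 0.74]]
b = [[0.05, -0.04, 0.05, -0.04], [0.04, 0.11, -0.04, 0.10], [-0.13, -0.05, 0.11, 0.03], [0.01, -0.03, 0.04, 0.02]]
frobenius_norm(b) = 0.26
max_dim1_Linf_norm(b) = 0.13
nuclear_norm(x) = 0.58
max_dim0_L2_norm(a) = 0.87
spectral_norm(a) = 0.92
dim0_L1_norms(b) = [0.23, 0.23, 0.24, 0.19]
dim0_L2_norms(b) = [0.15, 0.13, 0.13, 0.11]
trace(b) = 0.29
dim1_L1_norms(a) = [1.04, 0.98, 0.83, 0.88]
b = x @ a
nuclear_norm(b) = 0.44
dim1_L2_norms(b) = [0.09, 0.16, 0.18, 0.05]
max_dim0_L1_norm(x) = 0.37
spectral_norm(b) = 0.21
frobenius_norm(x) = 0.33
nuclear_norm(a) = 2.99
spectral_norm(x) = 0.24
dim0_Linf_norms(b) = [0.13, 0.11, 0.11, 0.1]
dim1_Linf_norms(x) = [0.1, 0.13, 0.14, 0.08]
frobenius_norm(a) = 1.53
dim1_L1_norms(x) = [0.27, 0.35, 0.35, 0.18]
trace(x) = 0.38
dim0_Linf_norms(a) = [0.76, 0.87, 0.62, 0.74]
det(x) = 0.00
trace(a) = 2.99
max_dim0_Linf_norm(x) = 0.14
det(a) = 0.28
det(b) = 0.00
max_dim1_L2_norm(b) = 0.18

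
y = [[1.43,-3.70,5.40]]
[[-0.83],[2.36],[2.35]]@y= [[-1.19, 3.07, -4.48], [3.37, -8.73, 12.74], [3.36, -8.7, 12.69]]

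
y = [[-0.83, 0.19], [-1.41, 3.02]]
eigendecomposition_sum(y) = [[-0.77, 0.04], [-0.29, 0.01]] + [[-0.06,0.15], [-1.12,3.01]]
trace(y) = 2.19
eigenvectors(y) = [[-0.94, -0.05], [-0.35, -1.0]]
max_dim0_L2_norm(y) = 3.03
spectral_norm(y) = 3.38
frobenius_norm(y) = 3.44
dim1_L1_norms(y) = [1.02, 4.43]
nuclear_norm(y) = 4.04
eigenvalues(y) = [-0.76, 2.95]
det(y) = -2.24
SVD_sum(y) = [[-0.25, 0.49], [-1.51, 2.97]] + [[-0.58, -0.3],[0.1, 0.05]]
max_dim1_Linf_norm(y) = 3.02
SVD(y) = [[-0.16, -0.99], [-0.99, 0.16]] @ diag([3.375444321968049, 0.6632312034981896]) @ [[0.45, -0.89],[0.89, 0.45]]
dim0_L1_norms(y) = [2.24, 3.21]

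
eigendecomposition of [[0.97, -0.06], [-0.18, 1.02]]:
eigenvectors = [[-0.59, 0.41],[-0.81, -0.91]]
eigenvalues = [0.89, 1.1]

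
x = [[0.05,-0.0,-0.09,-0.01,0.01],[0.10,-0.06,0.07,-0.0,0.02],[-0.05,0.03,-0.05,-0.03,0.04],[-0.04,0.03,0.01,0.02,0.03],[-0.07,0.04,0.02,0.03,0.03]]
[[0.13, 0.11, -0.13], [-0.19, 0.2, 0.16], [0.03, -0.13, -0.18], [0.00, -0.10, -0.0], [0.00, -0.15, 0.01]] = x @[[0.42,1.46,0.51], [1.78,-1.57,-0.36], [-1.42,-0.54,1.44], [0.81,0.95,1.57], [-1.17,-0.16,-0.61]]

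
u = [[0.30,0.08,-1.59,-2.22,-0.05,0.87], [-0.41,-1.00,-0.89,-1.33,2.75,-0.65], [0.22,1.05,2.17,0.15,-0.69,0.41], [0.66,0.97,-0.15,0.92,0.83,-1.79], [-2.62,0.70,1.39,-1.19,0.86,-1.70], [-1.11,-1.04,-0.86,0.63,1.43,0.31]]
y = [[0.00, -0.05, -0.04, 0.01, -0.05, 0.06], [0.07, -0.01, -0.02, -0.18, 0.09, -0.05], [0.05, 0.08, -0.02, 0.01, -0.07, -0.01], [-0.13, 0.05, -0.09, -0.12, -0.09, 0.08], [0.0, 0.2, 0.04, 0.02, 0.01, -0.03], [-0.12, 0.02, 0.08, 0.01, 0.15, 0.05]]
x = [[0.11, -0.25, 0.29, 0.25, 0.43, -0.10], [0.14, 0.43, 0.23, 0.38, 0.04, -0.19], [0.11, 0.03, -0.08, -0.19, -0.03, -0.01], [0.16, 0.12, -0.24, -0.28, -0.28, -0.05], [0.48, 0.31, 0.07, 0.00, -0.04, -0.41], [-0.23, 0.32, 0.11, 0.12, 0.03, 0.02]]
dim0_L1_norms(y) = [0.37, 0.41, 0.29, 0.35, 0.46, 0.28]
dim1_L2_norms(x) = [0.65, 0.66, 0.24, 0.51, 0.71, 0.43]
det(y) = 0.00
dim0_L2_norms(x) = [0.59, 0.68, 0.47, 0.58, 0.52, 0.47]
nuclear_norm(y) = 0.98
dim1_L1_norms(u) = [5.11, 7.03, 4.69, 5.32, 8.46, 5.38]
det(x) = -0.00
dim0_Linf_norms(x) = [0.48, 0.43, 0.29, 0.38, 0.43, 0.41]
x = u @ y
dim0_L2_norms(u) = [2.97, 2.15, 3.27, 3.06, 3.39, 2.75]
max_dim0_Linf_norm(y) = 0.2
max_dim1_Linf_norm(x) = 0.48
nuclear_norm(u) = 15.72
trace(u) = 3.56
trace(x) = 0.16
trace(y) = -0.09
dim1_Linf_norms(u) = [2.22, 2.75, 2.17, 1.79, 2.62, 1.43]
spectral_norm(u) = 4.54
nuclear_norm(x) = 2.53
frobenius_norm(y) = 0.47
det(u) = -101.36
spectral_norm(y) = 0.25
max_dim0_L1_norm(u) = 7.05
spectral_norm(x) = 0.90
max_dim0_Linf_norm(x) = 0.48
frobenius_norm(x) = 1.36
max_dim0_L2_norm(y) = 0.23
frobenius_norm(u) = 7.25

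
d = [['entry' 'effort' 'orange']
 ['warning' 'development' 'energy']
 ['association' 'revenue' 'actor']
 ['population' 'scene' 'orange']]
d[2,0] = 'association'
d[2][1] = 'revenue'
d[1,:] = ['warning', 'development', 'energy']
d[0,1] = 'effort'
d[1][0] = 'warning'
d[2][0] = 'association'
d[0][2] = 'orange'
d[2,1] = 'revenue'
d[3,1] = 'scene'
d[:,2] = ['orange', 'energy', 'actor', 'orange']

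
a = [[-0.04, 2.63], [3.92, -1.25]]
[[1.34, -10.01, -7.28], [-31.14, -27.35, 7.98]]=a@[[-7.82, -8.23, 1.16],[0.39, -3.93, -2.75]]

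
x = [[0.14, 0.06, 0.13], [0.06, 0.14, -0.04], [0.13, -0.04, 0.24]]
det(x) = 0.00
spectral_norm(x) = 0.33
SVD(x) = [[-0.57, -0.4, -0.72], [-0.01, -0.87, 0.49], [-0.82, 0.28, 0.49]] @ diag([0.3292896935015245, 0.18015812268811057, 0.010552183810364895]) @ [[-0.57, -0.01, -0.82],[-0.4, -0.87, 0.28],[-0.72, 0.49, 0.49]]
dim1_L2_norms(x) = [0.2, 0.16, 0.28]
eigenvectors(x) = [[-0.57, -0.72, -0.4], [-0.01, 0.49, -0.87], [-0.82, 0.49, 0.28]]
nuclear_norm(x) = 0.52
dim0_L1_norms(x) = [0.33, 0.24, 0.41]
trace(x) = 0.52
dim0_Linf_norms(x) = [0.14, 0.14, 0.24]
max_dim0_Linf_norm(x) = 0.24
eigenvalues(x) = [0.33, 0.01, 0.18]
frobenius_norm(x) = 0.38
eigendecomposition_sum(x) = [[0.11, 0.0, 0.15], [0.00, 0.00, 0.0], [0.15, 0.00, 0.22]] + [[0.01, -0.00, -0.0],[-0.00, 0.0, 0.0],[-0.0, 0.0, 0.00]] + [[0.03, 0.06, -0.02], [0.06, 0.14, -0.04], [-0.02, -0.04, 0.01]]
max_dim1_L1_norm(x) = 0.41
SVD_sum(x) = [[0.11, 0.00, 0.15], [0.00, 0.0, 0.0], [0.15, 0.0, 0.22]] + [[0.03,0.06,-0.02], [0.06,0.14,-0.04], [-0.02,-0.04,0.01]] + [[0.01, -0.00, -0.0],[-0.00, 0.0, 0.00],[-0.00, 0.00, 0.00]]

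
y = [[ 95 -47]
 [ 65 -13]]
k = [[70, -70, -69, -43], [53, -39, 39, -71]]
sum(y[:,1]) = -60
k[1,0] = 53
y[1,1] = -13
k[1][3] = -71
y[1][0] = 65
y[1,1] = -13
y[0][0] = 95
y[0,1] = -47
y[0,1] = -47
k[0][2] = -69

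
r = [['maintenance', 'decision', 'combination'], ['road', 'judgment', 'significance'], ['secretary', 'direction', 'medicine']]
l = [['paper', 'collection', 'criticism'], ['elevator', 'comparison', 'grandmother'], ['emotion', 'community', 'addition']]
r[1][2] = 'significance'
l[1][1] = 'comparison'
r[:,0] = ['maintenance', 'road', 'secretary']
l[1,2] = 'grandmother'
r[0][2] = 'combination'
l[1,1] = 'comparison'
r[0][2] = 'combination'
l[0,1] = 'collection'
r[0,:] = ['maintenance', 'decision', 'combination']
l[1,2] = 'grandmother'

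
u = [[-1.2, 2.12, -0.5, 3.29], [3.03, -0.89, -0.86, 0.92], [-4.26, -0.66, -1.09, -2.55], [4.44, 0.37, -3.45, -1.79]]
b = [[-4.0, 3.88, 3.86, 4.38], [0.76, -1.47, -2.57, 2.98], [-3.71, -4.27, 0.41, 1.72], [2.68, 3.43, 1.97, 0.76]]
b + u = [[-5.2, 6.0, 3.36, 7.67], [3.79, -2.36, -3.43, 3.9], [-7.97, -4.93, -0.68, -0.83], [7.12, 3.80, -1.48, -1.03]]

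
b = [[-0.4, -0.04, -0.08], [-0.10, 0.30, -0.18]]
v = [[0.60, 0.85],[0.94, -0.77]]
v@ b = [[-0.32,0.23,-0.2], [-0.30,-0.27,0.06]]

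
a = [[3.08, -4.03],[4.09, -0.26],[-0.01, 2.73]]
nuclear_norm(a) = 9.59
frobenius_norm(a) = 7.07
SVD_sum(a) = [[3.69, -3.37],  [2.36, -2.15],  [-1.36, 1.25]] + [[-0.61, -0.66], [1.73, 1.89], [1.35, 1.48]]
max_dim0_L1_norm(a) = 7.18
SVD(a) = [[-0.80, 0.27],[-0.51, -0.76],[0.3, -0.59]] @ diag([6.208598612865456, 3.3807252571489954]) @ [[-0.74,0.67], [-0.67,-0.74]]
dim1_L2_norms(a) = [5.07, 4.1, 2.73]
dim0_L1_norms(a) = [7.18, 7.02]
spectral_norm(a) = 6.21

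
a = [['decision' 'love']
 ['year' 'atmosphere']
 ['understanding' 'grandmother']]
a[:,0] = ['decision', 'year', 'understanding']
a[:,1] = ['love', 'atmosphere', 'grandmother']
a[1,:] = ['year', 'atmosphere']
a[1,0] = 'year'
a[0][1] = 'love'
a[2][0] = 'understanding'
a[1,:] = ['year', 'atmosphere']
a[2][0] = 'understanding'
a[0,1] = 'love'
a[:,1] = ['love', 'atmosphere', 'grandmother']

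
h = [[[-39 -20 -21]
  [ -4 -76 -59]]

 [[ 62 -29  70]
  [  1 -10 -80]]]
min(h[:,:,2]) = -80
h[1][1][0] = 1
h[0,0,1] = -20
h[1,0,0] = 62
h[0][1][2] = -59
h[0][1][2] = -59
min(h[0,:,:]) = -76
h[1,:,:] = [[62, -29, 70], [1, -10, -80]]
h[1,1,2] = -80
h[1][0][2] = 70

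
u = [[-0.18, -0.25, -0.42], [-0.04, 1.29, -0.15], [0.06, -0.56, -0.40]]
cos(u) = [[0.99, 0.01, -0.14], [0.02, 0.24, 0.05], [0.01, 0.22, 0.89]]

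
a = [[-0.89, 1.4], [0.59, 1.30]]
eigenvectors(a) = [[-0.97, -0.49], [0.23, -0.87]]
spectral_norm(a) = 1.93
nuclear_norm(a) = 2.96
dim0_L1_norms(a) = [1.48, 2.7]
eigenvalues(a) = [-1.22, 1.63]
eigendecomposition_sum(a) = [[-1.08, 0.60], [0.25, -0.14]] + [[0.19, 0.8], [0.34, 1.44]]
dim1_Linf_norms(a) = [1.4, 1.3]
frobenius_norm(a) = 2.19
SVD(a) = [[0.80, 0.61],[0.61, -0.8]] @ diag([1.9334711555792623, 1.025616541667982]) @ [[-0.18, 0.98], [-0.98, -0.18]]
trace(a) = 0.41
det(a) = -1.98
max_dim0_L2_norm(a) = 1.91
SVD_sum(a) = [[-0.28, 1.51], [-0.21, 1.15]] + [[-0.61, -0.11], [0.8, 0.15]]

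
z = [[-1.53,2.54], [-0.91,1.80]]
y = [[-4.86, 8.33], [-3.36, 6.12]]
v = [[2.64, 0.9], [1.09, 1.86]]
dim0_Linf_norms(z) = [1.53, 2.54]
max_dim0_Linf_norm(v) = 2.64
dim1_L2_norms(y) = [9.64, 6.98]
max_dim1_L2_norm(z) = 2.97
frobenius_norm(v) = 3.53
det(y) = -1.75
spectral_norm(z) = 3.58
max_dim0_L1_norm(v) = 3.73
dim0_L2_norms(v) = [2.86, 2.07]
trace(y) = 1.26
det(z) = -0.44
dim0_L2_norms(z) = [1.78, 3.11]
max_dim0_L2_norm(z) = 3.11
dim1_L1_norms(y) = [13.19, 9.48]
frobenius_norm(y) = 11.91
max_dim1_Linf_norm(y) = 8.33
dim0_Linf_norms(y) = [4.86, 8.33]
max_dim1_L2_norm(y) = 9.64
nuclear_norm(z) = 3.71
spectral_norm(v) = 3.32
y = v @ z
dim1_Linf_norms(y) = [8.33, 6.12]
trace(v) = 4.50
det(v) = 3.93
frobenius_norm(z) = 3.59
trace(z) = 0.27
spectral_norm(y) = 11.91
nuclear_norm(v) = 4.50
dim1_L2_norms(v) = [2.79, 2.16]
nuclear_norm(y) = 12.05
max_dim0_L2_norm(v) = 2.86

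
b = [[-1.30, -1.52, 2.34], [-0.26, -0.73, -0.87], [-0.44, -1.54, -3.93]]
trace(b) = -5.96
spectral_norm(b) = 4.72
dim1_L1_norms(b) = [5.16, 1.86, 5.91]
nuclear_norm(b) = 7.35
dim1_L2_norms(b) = [3.08, 1.17, 4.24]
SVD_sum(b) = [[-0.06, 0.36, 2.04], [0.03, -0.17, -0.96], [0.12, -0.73, -4.06]] + [[-1.23, -1.89, 0.3], [-0.34, -0.52, 0.08], [-0.54, -0.82, 0.13]] + [[-0.01, 0.0, -0.00], [0.05, -0.03, 0.01], [-0.02, 0.01, -0.00]]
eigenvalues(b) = [-3.91, -1.94, -0.11]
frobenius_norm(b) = 5.37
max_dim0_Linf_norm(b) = 3.93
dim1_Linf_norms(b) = [2.34, 0.87, 3.93]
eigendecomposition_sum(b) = [[0.72, 1.89, 3.19], [-0.20, -0.51, -0.87], [-0.94, -2.44, -4.12]] + [[-2.01,-3.56,-0.81], [-0.07,-0.13,-0.03], [0.5,0.88,0.2]] + [[-0.02, 0.15, -0.04], [0.01, -0.09, 0.03], [-0.00, 0.02, -0.01]]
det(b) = -0.83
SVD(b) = [[-0.44, -0.89, 0.13], [0.21, -0.25, -0.95], [0.87, -0.39, 0.29]] @ diag([4.71891293696398, 2.5633256744267205, 0.06871812118201466]) @ [[0.03, -0.18, -0.98], [0.54, 0.83, -0.13], [-0.84, 0.53, -0.12]]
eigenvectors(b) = [[-0.60, 0.97, 0.86], [0.16, 0.04, -0.51], [0.78, -0.24, 0.11]]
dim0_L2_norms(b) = [1.4, 2.28, 4.66]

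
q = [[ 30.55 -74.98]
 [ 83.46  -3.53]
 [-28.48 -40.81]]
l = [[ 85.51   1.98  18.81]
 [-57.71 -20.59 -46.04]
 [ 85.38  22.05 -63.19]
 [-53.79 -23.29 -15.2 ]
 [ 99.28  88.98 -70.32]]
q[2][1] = -40.81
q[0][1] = -74.98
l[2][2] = -63.19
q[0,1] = -74.98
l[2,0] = 85.38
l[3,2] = -15.2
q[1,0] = 83.46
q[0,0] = 30.55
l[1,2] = -46.04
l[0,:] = [85.51, 1.98, 18.81]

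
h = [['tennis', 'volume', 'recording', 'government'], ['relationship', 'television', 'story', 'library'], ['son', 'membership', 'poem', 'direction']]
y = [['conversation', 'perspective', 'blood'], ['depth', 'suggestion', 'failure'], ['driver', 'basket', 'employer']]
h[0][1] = 'volume'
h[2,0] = 'son'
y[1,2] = 'failure'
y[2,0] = 'driver'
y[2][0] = 'driver'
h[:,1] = ['volume', 'television', 'membership']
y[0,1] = 'perspective'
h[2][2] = 'poem'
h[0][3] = 'government'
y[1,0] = 'depth'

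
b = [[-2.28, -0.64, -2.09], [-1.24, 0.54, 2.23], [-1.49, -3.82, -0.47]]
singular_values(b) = [4.64, 2.72, 2.22]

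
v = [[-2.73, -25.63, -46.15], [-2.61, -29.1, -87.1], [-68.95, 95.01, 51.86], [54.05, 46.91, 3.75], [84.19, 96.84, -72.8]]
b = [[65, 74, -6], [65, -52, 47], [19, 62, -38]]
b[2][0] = 19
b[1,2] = 47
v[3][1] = 46.91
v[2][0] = -68.95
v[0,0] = -2.73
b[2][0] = 19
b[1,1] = -52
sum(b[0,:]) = 133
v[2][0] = -68.95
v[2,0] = -68.95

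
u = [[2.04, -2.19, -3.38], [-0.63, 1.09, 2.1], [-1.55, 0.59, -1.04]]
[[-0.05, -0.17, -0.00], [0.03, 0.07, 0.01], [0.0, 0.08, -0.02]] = u @ [[0.01,-0.03,0.02], [0.03,0.05,0.02], [0.0,0.0,-0.00]]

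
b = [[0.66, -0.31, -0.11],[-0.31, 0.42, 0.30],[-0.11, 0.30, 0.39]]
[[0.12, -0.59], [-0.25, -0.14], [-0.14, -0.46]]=b @[[-0.24, -1.29], [-1.04, -0.40], [0.38, -1.23]]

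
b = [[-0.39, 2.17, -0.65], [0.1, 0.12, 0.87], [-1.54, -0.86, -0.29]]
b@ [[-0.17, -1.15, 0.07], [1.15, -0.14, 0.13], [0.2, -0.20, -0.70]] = [[2.43, 0.27, 0.71],[0.30, -0.31, -0.59],[-0.79, 1.95, -0.02]]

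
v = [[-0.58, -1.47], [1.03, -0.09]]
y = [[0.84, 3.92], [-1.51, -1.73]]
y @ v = [[3.55, -1.59], [-0.91, 2.38]]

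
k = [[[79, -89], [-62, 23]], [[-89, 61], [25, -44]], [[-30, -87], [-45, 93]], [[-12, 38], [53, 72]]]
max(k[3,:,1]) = 72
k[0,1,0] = -62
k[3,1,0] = 53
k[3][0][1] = 38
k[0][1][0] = -62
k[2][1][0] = -45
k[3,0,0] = -12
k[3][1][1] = 72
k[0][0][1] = -89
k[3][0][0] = -12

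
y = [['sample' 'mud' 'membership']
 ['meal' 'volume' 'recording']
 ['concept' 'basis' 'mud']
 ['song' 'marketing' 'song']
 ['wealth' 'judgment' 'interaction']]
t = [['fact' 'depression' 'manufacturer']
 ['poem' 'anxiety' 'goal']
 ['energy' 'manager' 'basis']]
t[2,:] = ['energy', 'manager', 'basis']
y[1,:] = ['meal', 'volume', 'recording']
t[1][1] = 'anxiety'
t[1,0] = 'poem'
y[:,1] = ['mud', 'volume', 'basis', 'marketing', 'judgment']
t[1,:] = ['poem', 'anxiety', 'goal']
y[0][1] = 'mud'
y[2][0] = 'concept'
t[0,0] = 'fact'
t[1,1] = 'anxiety'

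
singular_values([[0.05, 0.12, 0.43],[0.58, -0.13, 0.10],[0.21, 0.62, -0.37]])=[0.76, 0.62, 0.41]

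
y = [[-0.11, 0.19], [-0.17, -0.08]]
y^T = [[-0.11, -0.17], [0.19, -0.08]]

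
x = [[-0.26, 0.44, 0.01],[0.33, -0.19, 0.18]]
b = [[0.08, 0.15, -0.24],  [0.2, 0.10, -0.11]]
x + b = [[-0.18, 0.59, -0.23], [0.53, -0.09, 0.07]]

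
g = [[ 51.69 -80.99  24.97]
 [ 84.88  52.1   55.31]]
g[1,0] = 84.88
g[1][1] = 52.1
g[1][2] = 55.31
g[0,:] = [51.69, -80.99, 24.97]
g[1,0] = 84.88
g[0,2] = 24.97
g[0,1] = -80.99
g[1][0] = 84.88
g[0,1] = -80.99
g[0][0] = 51.69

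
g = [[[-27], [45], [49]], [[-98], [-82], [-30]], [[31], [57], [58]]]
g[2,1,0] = 57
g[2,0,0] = 31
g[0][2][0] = 49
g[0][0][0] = -27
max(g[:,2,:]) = 58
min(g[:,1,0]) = -82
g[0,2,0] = 49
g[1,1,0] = -82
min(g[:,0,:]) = -98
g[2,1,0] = 57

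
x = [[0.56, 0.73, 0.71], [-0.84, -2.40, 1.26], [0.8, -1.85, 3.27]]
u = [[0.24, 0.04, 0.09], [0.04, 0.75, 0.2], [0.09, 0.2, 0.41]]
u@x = [[0.17, -0.09, 0.52], [-0.45, -2.14, 1.63], [0.21, -1.17, 1.66]]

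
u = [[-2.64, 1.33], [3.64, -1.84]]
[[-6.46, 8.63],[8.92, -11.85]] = u @ [[2.02, -6.95], [-0.85, -7.31]]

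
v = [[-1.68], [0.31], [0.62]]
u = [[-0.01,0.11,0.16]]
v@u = [[0.02, -0.18, -0.27], [-0.00, 0.03, 0.05], [-0.01, 0.07, 0.10]]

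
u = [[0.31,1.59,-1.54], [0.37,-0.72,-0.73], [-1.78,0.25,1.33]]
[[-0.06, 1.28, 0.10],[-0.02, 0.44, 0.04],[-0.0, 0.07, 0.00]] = u @ [[0.04, -0.79, -0.06], [0.00, -0.01, -0.0], [0.05, -1.0, -0.08]]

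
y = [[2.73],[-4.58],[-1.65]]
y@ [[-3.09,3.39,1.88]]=[[-8.44, 9.25, 5.13], [14.15, -15.53, -8.61], [5.1, -5.59, -3.10]]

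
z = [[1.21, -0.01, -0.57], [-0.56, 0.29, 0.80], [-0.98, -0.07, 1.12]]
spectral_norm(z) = 2.18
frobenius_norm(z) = 2.25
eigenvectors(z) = [[(0.55+0j), (-0.07-0.2j), -0.07+0.20j], [(-0.52+0j), (-0.93+0j), -0.93-0.00j], [-0.65+0.00j, (-0.14-0.28j), -0.14+0.28j]]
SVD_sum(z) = [[0.96, -0.05, -0.85],[-0.72, 0.04, 0.64],[-1.1, 0.06, 0.98]] + [[0.24,0.11,0.27], [0.19,0.08,0.20], [0.09,0.04,0.1]] + [[0.01, -0.07, 0.02], [-0.03, 0.17, -0.04], [0.03, -0.17, 0.04]]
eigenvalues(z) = [(1.89+0j), (0.36+0.12j), (0.36-0.12j)]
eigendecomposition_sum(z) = [[(1.04+0j), 0.03+0.00j, (-0.74-0j)], [-0.98+0.00j, (-0.02-0j), (0.7+0j)], [(-1.23+0j), (-0.03-0j), 0.88+0.00j]] + [[0.08+0.02j, -0.02+0.05j, (0.09-0.02j)], [0.21-0.31j, (0.16+0.14j), (0.05-0.38j)], [(0.13+0.02j), -0.02+0.07j, (0.12-0.04j)]] + [[0.08-0.02j, -0.02-0.05j, 0.09+0.02j], [0.21+0.31j, 0.16-0.14j, (0.05+0.38j)], [0.13-0.02j, (-0.02-0.07j), 0.12+0.04j]]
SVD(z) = [[-0.59,  -0.76,  0.27], [0.44,  -0.58,  -0.68], [0.68,  -0.28,  0.68]] @ diag([2.1763200322329745, 0.4929269694100541, 0.25914112010578716]) @ [[-0.75, 0.04, 0.66], [-0.65, -0.29, -0.71], [0.16, -0.96, 0.24]]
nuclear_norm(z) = 2.93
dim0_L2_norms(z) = [1.65, 0.3, 1.49]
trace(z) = 2.62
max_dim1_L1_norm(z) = 2.17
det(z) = 0.28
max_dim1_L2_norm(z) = 1.49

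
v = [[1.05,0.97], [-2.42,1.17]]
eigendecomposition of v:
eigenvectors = [[-0.02+0.53j, -0.02-0.53j], [-0.84+0.00j, (-0.84-0j)]]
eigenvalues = [(1.11+1.53j), (1.11-1.53j)]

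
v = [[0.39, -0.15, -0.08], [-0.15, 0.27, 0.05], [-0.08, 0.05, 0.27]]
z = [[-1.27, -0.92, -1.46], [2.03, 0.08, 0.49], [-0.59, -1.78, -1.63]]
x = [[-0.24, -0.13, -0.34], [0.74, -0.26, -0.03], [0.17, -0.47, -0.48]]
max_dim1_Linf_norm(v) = 0.39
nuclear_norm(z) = 5.45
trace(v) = 0.93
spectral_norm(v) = 0.53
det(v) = 0.02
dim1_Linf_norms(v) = [0.39, 0.27, 0.27]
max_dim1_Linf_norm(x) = 0.74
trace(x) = -0.98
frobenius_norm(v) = 0.60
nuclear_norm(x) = 1.64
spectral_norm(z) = 3.48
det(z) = 1.49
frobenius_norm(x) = 1.13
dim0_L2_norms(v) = [0.43, 0.31, 0.29]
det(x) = 0.03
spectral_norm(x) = 0.91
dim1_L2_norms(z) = [2.14, 2.09, 2.48]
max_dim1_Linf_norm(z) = 2.03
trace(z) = -2.82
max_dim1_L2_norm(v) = 0.43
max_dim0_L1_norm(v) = 0.62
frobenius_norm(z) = 3.89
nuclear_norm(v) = 0.93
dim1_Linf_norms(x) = [0.34, 0.74, 0.48]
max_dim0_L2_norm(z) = 2.47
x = z @ v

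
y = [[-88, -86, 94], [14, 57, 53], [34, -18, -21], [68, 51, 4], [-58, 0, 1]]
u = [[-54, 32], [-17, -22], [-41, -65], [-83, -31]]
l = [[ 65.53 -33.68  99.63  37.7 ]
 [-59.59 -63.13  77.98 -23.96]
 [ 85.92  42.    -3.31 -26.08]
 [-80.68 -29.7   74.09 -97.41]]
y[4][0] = -58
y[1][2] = 53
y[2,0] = 34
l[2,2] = -3.31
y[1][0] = 14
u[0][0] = -54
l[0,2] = 99.63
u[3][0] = -83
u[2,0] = -41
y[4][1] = 0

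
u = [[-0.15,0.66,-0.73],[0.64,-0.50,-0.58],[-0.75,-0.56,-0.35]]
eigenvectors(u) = [[-0.65+0.00j,(-0.31-0.45j),(-0.31+0.45j)], [-0.50+0.00j,(0.63+0j),0.63-0.00j], [(0.57+0j),0.20-0.51j,0.20+0.51j]]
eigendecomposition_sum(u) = [[0.42+0.00j, (0.32+0j), (-0.37-0j)],[(0.32+0j), 0.25+0.00j, (-0.28-0j)],[-0.37-0.00j, -0.28+0.00j, 0.32+0.00j]] + [[(-0.29+0.04j), (0.17+0.28j), -0.18+0.28j], [(0.16-0.3j), (-0.37-0.02j), (-0.15-0.36j)], [(-0.19-0.22j), -0.14+0.29j, -0.34+0.01j]] + [[-0.29-0.04j,0.17-0.28j,-0.18-0.28j], [0.16+0.30j,(-0.37+0.02j),-0.15+0.36j], [-0.19+0.22j,(-0.14-0.29j),(-0.34-0.01j)]]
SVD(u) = [[0.26, 0.27, -0.93], [-0.57, -0.73, -0.37], [-0.78, 0.62, -0.04]] @ diag([1.0006630100177447, 0.9971924809608309, 0.9949274829340128]) @ [[0.18, 0.89, 0.41], [-0.98, 0.19, 0.01], [-0.07, -0.4, 0.91]]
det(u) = 0.99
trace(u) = -1.00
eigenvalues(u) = [(1+0j), (-1+0.02j), (-1-0.02j)]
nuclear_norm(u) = 2.99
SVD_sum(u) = [[0.05, 0.24, 0.11], [-0.1, -0.51, -0.23], [-0.14, -0.70, -0.32]] + [[-0.26, 0.05, 0.00], [0.72, -0.14, -0.01], [-0.61, 0.12, 0.01]] + [[0.06, 0.37, -0.84], [0.03, 0.15, -0.34], [0.00, 0.02, -0.04]]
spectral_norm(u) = 1.00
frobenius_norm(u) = 1.73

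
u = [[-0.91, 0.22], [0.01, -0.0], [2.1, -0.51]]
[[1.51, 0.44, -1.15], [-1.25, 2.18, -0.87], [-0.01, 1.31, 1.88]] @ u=[[-3.78,0.92], [-0.67,0.17], [3.97,-0.96]]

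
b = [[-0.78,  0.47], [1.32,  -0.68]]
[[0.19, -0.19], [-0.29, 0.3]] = b @ [[-0.08, 0.08], [0.27, -0.28]]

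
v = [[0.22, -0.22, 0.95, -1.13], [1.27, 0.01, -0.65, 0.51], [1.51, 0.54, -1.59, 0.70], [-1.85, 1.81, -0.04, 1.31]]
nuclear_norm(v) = 7.06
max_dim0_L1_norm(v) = 4.85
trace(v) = -0.05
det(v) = 2.29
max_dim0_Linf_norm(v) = 1.85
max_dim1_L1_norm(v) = 5.01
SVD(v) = [[-0.11, 0.46, 0.88, -0.03], [-0.34, -0.36, 0.12, -0.86], [-0.38, -0.7, 0.34, 0.49], [0.85, -0.40, 0.32, -0.13]] @ diag([3.1253190693233575, 2.85846154558133, 0.7150812059546294, 0.35796253469747136]) @ [[-0.84, 0.43, 0.22, 0.26], [-0.24, -0.42, 0.63, -0.60], [0.37, 0.79, 0.29, -0.39], [-0.33, 0.09, -0.68, -0.65]]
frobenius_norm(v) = 4.31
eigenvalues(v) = [-2.46, 2.23, 0.74, -0.56]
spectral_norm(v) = 3.13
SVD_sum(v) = [[0.30, -0.15, -0.08, -0.09], [0.9, -0.46, -0.24, -0.27], [1.0, -0.52, -0.27, -0.31], [-2.22, 1.15, 0.59, 0.68]] + [[-0.31, -0.56, 0.84, -0.80], [0.24, 0.43, -0.65, 0.62], [0.48, 0.85, -1.27, 1.22], [0.27, 0.49, -0.73, 0.69]] + [[0.23, 0.50, 0.18, -0.25], [0.03, 0.07, 0.02, -0.03], [0.09, 0.19, 0.07, -0.09], [0.08, 0.18, 0.07, -0.09]] + [[0.00, -0.00, 0.01, 0.01], [0.1, -0.03, 0.21, 0.2], [-0.06, 0.02, -0.12, -0.11], [0.02, -0.00, 0.03, 0.03]]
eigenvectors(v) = [[0.38,-0.5,0.59,-0.21], [-0.46,-0.07,0.59,0.47], [-0.7,-0.05,0.54,-0.52], [0.40,0.86,0.07,-0.68]]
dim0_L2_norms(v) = [2.71, 1.9, 1.96, 1.93]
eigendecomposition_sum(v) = [[-0.68,0.03,0.75,-0.35],[0.82,-0.04,-0.91,0.42],[1.24,-0.05,-1.38,0.64],[-0.71,0.03,0.79,-0.37]] + [[0.63, -0.79, 0.3, -0.98], [0.09, -0.12, 0.04, -0.14], [0.06, -0.08, 0.03, -0.1], [-1.08, 1.36, -0.52, 1.69]] + [[0.29, 0.42, -0.0, 0.21], [0.29, 0.42, -0.00, 0.21], [0.27, 0.39, -0.00, 0.19], [0.03, 0.05, -0.00, 0.02]] + [[-0.03, 0.12, -0.10, -0.01], [0.06, -0.26, 0.22, 0.02], [-0.06, 0.29, -0.24, -0.03], [-0.08, 0.37, -0.31, -0.04]]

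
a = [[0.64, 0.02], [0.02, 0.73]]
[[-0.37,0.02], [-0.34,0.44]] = a @ [[-0.56, 0.01],[-0.45, 0.60]]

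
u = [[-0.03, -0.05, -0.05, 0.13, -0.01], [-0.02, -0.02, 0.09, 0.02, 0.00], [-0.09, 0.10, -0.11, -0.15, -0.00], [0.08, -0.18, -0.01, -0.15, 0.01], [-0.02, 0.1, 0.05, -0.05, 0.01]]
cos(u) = [[0.99, 0.01, -0.0, 0.01, -0.00], [0.00, 1.00, 0.01, 0.01, -0.00], [0.00, -0.01, 0.99, -0.01, 0.00], [0.01, -0.01, 0.01, 0.98, 0.0], [0.01, -0.01, -0.00, 0.00, 1.0]]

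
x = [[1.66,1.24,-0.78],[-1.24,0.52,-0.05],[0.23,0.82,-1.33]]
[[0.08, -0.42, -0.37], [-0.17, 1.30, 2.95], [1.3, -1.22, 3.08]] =x @ [[-0.1, -0.52, -1.9], [-0.7, 1.43, 0.95], [-1.43, 1.71, -2.06]]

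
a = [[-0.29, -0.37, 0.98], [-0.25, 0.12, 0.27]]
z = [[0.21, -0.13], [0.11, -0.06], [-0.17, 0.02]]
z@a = [[-0.03, -0.09, 0.17], [-0.02, -0.05, 0.09], [0.04, 0.07, -0.16]]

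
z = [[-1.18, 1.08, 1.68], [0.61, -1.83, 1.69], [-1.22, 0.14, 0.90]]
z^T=[[-1.18, 0.61, -1.22], [1.08, -1.83, 0.14], [1.68, 1.69, 0.90]]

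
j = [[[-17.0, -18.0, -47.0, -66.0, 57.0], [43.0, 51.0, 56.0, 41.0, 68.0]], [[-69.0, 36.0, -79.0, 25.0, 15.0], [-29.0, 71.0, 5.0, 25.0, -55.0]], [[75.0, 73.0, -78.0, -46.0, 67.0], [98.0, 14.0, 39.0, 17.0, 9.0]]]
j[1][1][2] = 5.0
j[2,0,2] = -78.0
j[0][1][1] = 51.0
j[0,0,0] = -17.0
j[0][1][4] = 68.0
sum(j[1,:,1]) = 107.0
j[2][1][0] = 98.0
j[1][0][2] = -79.0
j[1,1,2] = 5.0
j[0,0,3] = -66.0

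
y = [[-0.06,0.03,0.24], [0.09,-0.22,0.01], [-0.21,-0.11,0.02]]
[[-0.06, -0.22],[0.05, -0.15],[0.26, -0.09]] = y@ [[-0.94, 0.01], [-0.64, 0.63], [-0.40, -1.01]]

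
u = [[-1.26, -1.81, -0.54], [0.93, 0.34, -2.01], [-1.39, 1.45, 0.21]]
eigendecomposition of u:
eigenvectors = [[(-0.85+0j), -0.17+0.38j, (-0.17-0.38j)], [-0.11+0.00j, (0.68+0j), (0.68-0j)], [(-0.51+0j), (-0.15-0.58j), -0.15+0.58j]]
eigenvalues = [(-1.81+0j), (0.55+2.22j), (0.55-2.22j)]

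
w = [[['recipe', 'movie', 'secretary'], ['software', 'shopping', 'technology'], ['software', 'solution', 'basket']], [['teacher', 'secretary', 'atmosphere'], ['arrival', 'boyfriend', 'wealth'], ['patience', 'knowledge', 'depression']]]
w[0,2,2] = 'basket'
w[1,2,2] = 'depression'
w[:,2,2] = ['basket', 'depression']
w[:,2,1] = ['solution', 'knowledge']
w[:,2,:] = [['software', 'solution', 'basket'], ['patience', 'knowledge', 'depression']]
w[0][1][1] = 'shopping'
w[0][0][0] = 'recipe'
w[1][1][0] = 'arrival'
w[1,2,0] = 'patience'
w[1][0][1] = 'secretary'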